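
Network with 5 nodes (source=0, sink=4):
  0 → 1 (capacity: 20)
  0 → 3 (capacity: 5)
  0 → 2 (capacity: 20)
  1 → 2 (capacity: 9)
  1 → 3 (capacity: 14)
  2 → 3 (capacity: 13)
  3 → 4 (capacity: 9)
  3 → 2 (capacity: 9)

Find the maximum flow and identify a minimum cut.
Max flow = 9, Min cut edges: (3,4)

Maximum flow: 9
Minimum cut: (3,4)
Partition: S = [0, 1, 2, 3], T = [4]

Max-flow min-cut theorem verified: both equal 9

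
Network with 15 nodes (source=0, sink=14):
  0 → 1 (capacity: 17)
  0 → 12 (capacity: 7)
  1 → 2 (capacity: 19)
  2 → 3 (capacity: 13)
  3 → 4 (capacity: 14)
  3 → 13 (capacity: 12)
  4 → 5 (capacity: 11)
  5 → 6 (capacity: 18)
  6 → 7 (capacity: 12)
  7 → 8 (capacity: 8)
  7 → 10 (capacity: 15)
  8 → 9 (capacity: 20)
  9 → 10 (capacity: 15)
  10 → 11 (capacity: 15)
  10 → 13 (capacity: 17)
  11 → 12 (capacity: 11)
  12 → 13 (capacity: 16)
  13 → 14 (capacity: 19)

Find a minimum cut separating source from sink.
Min cut value = 19, edges: (13,14)

Min cut value: 19
Partition: S = [0, 1, 2, 3, 4, 5, 6, 7, 8, 9, 10, 11, 12, 13], T = [14]
Cut edges: (13,14)

By max-flow min-cut theorem, max flow = min cut = 19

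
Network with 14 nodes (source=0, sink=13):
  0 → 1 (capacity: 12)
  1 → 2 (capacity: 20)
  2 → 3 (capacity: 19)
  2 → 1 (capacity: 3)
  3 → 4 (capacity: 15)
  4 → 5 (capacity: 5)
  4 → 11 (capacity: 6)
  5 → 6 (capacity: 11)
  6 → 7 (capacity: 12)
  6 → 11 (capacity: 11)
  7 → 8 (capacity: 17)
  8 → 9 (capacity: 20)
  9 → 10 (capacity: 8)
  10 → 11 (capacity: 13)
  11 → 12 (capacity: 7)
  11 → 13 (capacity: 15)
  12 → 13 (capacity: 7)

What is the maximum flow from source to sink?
Maximum flow = 11

Max flow: 11

Flow assignment:
  0 → 1: 11/12
  1 → 2: 11/20
  2 → 3: 11/19
  3 → 4: 11/15
  4 → 5: 5/5
  4 → 11: 6/6
  5 → 6: 5/11
  6 → 11: 5/11
  11 → 13: 11/15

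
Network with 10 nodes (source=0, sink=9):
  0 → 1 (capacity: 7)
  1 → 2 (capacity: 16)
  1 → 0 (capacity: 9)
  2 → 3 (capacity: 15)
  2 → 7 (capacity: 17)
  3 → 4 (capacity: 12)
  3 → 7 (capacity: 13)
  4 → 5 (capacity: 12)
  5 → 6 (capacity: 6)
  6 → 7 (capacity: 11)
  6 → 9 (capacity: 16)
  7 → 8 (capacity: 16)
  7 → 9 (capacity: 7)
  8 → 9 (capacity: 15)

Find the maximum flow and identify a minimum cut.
Max flow = 7, Min cut edges: (0,1)

Maximum flow: 7
Minimum cut: (0,1)
Partition: S = [0], T = [1, 2, 3, 4, 5, 6, 7, 8, 9]

Max-flow min-cut theorem verified: both equal 7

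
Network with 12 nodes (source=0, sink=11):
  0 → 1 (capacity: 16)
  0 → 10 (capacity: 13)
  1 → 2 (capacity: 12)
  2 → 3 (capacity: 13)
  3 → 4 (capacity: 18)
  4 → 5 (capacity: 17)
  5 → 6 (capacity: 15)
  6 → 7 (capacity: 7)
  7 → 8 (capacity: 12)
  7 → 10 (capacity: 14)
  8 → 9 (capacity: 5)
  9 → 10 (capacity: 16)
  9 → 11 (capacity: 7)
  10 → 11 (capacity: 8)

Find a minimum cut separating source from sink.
Min cut value = 13, edges: (8,9), (10,11)

Min cut value: 13
Partition: S = [0, 1, 2, 3, 4, 5, 6, 7, 8, 10], T = [9, 11]
Cut edges: (8,9), (10,11)

By max-flow min-cut theorem, max flow = min cut = 13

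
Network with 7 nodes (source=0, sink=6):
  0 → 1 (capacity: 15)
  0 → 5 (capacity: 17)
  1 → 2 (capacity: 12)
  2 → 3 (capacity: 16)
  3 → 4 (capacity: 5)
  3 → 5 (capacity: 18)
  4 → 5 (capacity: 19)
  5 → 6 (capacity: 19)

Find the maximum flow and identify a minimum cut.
Max flow = 19, Min cut edges: (5,6)

Maximum flow: 19
Minimum cut: (5,6)
Partition: S = [0, 1, 2, 3, 4, 5], T = [6]

Max-flow min-cut theorem verified: both equal 19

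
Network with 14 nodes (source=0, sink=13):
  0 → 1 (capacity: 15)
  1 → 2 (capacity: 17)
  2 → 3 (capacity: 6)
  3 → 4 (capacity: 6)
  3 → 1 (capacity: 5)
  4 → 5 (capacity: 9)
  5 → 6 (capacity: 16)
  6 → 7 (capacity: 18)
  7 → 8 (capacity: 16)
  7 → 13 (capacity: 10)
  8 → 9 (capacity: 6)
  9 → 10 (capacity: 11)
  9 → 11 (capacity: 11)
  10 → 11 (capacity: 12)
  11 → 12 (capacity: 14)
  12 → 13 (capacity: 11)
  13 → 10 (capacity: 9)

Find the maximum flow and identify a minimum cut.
Max flow = 6, Min cut edges: (3,4)

Maximum flow: 6
Minimum cut: (3,4)
Partition: S = [0, 1, 2, 3], T = [4, 5, 6, 7, 8, 9, 10, 11, 12, 13]

Max-flow min-cut theorem verified: both equal 6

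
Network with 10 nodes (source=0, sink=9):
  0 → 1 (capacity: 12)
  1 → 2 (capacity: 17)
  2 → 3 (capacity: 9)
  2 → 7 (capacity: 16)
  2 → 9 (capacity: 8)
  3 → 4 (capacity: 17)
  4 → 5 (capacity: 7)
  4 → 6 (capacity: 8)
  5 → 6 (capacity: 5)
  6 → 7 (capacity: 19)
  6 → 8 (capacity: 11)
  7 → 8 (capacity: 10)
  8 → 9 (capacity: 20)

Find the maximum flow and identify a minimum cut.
Max flow = 12, Min cut edges: (0,1)

Maximum flow: 12
Minimum cut: (0,1)
Partition: S = [0], T = [1, 2, 3, 4, 5, 6, 7, 8, 9]

Max-flow min-cut theorem verified: both equal 12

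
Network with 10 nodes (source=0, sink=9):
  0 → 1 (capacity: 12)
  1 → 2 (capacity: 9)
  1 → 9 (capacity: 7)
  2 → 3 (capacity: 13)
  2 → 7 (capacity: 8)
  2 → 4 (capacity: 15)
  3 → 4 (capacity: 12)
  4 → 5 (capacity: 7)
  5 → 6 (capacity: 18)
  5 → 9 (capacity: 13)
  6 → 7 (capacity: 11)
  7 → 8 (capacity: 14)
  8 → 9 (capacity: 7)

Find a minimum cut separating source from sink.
Min cut value = 12, edges: (0,1)

Min cut value: 12
Partition: S = [0], T = [1, 2, 3, 4, 5, 6, 7, 8, 9]
Cut edges: (0,1)

By max-flow min-cut theorem, max flow = min cut = 12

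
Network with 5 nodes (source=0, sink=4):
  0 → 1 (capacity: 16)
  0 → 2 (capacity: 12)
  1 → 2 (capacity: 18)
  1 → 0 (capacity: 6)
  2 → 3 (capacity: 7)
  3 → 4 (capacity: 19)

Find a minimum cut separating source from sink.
Min cut value = 7, edges: (2,3)

Min cut value: 7
Partition: S = [0, 1, 2], T = [3, 4]
Cut edges: (2,3)

By max-flow min-cut theorem, max flow = min cut = 7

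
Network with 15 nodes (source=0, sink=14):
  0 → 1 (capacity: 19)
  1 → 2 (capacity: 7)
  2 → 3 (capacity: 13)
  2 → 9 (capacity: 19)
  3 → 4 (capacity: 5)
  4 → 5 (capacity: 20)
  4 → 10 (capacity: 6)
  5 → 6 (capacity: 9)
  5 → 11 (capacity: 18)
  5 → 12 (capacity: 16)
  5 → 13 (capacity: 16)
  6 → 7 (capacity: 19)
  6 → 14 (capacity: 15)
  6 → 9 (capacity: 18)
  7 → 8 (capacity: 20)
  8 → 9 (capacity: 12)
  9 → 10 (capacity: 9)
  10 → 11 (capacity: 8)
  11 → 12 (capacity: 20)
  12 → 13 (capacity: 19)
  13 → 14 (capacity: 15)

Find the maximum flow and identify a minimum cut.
Max flow = 7, Min cut edges: (1,2)

Maximum flow: 7
Minimum cut: (1,2)
Partition: S = [0, 1], T = [2, 3, 4, 5, 6, 7, 8, 9, 10, 11, 12, 13, 14]

Max-flow min-cut theorem verified: both equal 7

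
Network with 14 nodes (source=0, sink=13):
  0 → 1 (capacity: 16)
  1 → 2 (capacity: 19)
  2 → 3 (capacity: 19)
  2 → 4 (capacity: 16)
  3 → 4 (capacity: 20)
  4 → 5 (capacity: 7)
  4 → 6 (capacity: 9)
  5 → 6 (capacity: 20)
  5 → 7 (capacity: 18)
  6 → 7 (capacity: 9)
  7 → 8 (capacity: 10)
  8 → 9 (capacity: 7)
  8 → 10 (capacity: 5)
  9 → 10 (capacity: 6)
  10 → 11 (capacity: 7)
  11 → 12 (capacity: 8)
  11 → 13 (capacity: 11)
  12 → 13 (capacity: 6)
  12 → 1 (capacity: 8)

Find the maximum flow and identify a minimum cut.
Max flow = 7, Min cut edges: (10,11)

Maximum flow: 7
Minimum cut: (10,11)
Partition: S = [0, 1, 2, 3, 4, 5, 6, 7, 8, 9, 10], T = [11, 12, 13]

Max-flow min-cut theorem verified: both equal 7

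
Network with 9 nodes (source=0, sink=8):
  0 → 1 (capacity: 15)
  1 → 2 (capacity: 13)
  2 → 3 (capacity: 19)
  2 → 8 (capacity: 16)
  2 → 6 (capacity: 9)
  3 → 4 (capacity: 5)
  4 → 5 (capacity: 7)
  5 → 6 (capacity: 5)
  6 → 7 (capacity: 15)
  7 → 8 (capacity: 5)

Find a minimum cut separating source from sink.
Min cut value = 13, edges: (1,2)

Min cut value: 13
Partition: S = [0, 1], T = [2, 3, 4, 5, 6, 7, 8]
Cut edges: (1,2)

By max-flow min-cut theorem, max flow = min cut = 13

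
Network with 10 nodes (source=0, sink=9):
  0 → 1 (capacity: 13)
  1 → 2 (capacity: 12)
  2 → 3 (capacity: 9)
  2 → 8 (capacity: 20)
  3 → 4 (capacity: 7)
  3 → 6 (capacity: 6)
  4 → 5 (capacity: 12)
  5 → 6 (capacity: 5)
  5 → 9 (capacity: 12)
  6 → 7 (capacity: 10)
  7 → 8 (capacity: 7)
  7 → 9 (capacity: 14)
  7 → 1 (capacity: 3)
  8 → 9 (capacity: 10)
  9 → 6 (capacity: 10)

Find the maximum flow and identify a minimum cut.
Max flow = 12, Min cut edges: (1,2)

Maximum flow: 12
Minimum cut: (1,2)
Partition: S = [0, 1], T = [2, 3, 4, 5, 6, 7, 8, 9]

Max-flow min-cut theorem verified: both equal 12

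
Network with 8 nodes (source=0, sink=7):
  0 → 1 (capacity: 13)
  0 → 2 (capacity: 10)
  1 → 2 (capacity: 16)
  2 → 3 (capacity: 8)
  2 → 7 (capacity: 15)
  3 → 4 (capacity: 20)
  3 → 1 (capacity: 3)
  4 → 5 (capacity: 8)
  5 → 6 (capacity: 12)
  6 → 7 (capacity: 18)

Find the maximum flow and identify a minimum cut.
Max flow = 23, Min cut edges: (2,7), (4,5)

Maximum flow: 23
Minimum cut: (2,7), (4,5)
Partition: S = [0, 1, 2, 3, 4], T = [5, 6, 7]

Max-flow min-cut theorem verified: both equal 23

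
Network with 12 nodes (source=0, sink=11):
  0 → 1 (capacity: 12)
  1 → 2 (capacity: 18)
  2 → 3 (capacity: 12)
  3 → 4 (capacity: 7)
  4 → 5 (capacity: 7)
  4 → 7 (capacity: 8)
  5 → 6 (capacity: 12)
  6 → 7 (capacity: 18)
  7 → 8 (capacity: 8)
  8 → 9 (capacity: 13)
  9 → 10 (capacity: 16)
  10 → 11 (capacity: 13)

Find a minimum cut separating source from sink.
Min cut value = 7, edges: (3,4)

Min cut value: 7
Partition: S = [0, 1, 2, 3], T = [4, 5, 6, 7, 8, 9, 10, 11]
Cut edges: (3,4)

By max-flow min-cut theorem, max flow = min cut = 7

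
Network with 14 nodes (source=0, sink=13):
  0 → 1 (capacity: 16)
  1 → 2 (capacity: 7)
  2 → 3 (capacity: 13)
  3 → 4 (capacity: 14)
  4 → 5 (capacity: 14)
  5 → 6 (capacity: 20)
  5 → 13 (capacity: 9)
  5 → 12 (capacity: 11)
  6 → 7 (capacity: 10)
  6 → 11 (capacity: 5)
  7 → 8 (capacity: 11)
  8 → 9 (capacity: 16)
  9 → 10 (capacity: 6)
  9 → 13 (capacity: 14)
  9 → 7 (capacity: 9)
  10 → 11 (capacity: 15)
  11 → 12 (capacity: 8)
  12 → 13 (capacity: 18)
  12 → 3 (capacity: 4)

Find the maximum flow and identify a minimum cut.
Max flow = 7, Min cut edges: (1,2)

Maximum flow: 7
Minimum cut: (1,2)
Partition: S = [0, 1], T = [2, 3, 4, 5, 6, 7, 8, 9, 10, 11, 12, 13]

Max-flow min-cut theorem verified: both equal 7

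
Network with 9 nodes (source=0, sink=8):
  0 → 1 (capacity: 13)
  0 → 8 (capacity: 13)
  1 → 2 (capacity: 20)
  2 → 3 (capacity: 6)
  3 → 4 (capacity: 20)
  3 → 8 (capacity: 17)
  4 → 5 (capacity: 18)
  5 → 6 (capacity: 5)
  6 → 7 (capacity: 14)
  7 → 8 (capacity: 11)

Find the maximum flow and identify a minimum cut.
Max flow = 19, Min cut edges: (0,8), (2,3)

Maximum flow: 19
Minimum cut: (0,8), (2,3)
Partition: S = [0, 1, 2], T = [3, 4, 5, 6, 7, 8]

Max-flow min-cut theorem verified: both equal 19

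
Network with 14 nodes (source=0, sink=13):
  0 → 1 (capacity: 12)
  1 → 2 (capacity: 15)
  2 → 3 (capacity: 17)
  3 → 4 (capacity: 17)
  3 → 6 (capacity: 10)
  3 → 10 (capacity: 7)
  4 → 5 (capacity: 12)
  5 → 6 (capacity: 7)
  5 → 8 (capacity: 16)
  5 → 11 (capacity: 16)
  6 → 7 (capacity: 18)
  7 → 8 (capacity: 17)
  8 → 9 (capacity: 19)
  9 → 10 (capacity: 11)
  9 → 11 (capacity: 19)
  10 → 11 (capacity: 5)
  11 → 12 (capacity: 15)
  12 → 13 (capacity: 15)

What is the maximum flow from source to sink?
Maximum flow = 12

Max flow: 12

Flow assignment:
  0 → 1: 12/12
  1 → 2: 12/15
  2 → 3: 12/17
  3 → 4: 7/17
  3 → 10: 5/7
  4 → 5: 7/12
  5 → 11: 7/16
  10 → 11: 5/5
  11 → 12: 12/15
  12 → 13: 12/15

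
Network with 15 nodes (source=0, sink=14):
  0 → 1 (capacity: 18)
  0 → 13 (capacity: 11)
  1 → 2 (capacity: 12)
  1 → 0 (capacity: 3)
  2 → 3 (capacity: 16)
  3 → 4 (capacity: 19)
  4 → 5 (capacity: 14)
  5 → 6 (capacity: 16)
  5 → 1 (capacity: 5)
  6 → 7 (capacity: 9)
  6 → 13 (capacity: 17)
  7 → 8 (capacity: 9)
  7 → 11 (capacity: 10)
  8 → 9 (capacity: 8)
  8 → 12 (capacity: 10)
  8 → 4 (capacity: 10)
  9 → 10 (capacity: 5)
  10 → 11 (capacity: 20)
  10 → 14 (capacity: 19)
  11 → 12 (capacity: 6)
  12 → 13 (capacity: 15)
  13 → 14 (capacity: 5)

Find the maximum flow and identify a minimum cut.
Max flow = 10, Min cut edges: (9,10), (13,14)

Maximum flow: 10
Minimum cut: (9,10), (13,14)
Partition: S = [0, 1, 2, 3, 4, 5, 6, 7, 8, 9, 11, 12, 13], T = [10, 14]

Max-flow min-cut theorem verified: both equal 10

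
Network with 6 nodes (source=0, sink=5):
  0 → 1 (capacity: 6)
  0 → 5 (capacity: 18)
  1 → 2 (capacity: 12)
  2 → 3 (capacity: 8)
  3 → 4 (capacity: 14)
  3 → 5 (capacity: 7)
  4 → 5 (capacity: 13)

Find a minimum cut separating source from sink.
Min cut value = 24, edges: (0,1), (0,5)

Min cut value: 24
Partition: S = [0], T = [1, 2, 3, 4, 5]
Cut edges: (0,1), (0,5)

By max-flow min-cut theorem, max flow = min cut = 24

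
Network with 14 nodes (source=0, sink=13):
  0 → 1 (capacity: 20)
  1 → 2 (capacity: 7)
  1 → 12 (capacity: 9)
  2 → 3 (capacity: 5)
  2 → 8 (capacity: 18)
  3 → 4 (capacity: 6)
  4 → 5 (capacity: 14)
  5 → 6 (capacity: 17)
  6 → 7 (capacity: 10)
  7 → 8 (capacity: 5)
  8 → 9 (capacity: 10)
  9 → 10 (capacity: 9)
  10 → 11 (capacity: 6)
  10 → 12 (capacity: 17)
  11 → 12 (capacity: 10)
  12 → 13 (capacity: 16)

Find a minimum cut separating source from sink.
Min cut value = 16, edges: (12,13)

Min cut value: 16
Partition: S = [0, 1, 2, 3, 4, 5, 6, 7, 8, 9, 10, 11, 12], T = [13]
Cut edges: (12,13)

By max-flow min-cut theorem, max flow = min cut = 16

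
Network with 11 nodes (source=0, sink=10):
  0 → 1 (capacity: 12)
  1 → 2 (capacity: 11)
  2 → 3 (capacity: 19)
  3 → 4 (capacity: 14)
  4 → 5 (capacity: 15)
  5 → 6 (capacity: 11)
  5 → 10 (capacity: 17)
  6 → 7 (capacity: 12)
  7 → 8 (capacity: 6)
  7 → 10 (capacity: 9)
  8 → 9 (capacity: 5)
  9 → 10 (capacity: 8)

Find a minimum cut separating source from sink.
Min cut value = 11, edges: (1,2)

Min cut value: 11
Partition: S = [0, 1], T = [2, 3, 4, 5, 6, 7, 8, 9, 10]
Cut edges: (1,2)

By max-flow min-cut theorem, max flow = min cut = 11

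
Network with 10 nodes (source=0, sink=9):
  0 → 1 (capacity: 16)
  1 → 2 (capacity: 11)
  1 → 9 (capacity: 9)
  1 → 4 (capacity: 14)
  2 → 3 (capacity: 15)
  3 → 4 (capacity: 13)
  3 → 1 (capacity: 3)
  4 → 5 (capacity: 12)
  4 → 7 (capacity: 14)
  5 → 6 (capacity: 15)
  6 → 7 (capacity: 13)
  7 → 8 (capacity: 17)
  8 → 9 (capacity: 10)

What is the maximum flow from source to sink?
Maximum flow = 16

Max flow: 16

Flow assignment:
  0 → 1: 16/16
  1 → 9: 9/9
  1 → 4: 7/14
  4 → 7: 7/14
  7 → 8: 7/17
  8 → 9: 7/10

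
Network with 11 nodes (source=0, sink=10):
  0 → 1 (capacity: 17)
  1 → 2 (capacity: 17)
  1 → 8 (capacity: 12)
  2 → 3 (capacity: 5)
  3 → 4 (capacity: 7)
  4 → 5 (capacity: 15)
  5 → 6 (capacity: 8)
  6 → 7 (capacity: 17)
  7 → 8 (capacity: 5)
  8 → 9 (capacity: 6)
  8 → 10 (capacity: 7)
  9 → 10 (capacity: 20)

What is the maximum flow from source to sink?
Maximum flow = 13

Max flow: 13

Flow assignment:
  0 → 1: 13/17
  1 → 2: 5/17
  1 → 8: 8/12
  2 → 3: 5/5
  3 → 4: 5/7
  4 → 5: 5/15
  5 → 6: 5/8
  6 → 7: 5/17
  7 → 8: 5/5
  8 → 9: 6/6
  8 → 10: 7/7
  9 → 10: 6/20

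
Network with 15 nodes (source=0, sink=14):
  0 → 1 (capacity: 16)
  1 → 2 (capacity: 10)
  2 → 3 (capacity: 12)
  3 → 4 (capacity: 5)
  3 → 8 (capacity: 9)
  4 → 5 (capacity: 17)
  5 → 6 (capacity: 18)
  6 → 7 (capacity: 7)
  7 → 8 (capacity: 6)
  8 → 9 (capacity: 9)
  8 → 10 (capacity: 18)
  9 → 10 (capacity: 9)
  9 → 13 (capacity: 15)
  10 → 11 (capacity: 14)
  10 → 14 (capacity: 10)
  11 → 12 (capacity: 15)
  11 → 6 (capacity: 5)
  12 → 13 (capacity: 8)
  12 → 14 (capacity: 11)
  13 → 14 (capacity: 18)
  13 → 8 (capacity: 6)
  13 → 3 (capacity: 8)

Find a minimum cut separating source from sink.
Min cut value = 10, edges: (1,2)

Min cut value: 10
Partition: S = [0, 1], T = [2, 3, 4, 5, 6, 7, 8, 9, 10, 11, 12, 13, 14]
Cut edges: (1,2)

By max-flow min-cut theorem, max flow = min cut = 10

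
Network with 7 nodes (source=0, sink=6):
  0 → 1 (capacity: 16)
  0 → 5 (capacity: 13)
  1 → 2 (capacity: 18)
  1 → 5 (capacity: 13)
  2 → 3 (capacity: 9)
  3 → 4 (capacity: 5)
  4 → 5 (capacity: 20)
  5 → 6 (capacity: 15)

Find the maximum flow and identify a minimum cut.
Max flow = 15, Min cut edges: (5,6)

Maximum flow: 15
Minimum cut: (5,6)
Partition: S = [0, 1, 2, 3, 4, 5], T = [6]

Max-flow min-cut theorem verified: both equal 15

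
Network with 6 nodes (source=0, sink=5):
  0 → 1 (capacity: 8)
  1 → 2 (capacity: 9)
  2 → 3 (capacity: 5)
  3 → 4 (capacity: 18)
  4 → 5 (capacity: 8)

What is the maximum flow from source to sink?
Maximum flow = 5

Max flow: 5

Flow assignment:
  0 → 1: 5/8
  1 → 2: 5/9
  2 → 3: 5/5
  3 → 4: 5/18
  4 → 5: 5/8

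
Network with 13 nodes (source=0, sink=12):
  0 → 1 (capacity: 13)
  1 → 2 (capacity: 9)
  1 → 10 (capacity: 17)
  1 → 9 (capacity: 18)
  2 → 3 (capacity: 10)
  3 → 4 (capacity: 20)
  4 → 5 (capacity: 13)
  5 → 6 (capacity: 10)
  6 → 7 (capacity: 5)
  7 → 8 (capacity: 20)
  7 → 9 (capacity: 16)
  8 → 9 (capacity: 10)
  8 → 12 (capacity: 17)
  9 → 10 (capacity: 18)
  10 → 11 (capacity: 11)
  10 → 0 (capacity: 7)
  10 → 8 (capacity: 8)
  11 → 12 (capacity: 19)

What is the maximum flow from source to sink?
Maximum flow = 13

Max flow: 13

Flow assignment:
  0 → 1: 13/13
  1 → 10: 13/17
  8 → 12: 2/17
  10 → 11: 11/11
  10 → 8: 2/8
  11 → 12: 11/19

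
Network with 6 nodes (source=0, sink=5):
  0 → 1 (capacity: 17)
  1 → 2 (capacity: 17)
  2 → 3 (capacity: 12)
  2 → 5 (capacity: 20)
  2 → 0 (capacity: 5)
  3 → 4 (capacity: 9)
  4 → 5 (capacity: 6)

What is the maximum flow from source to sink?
Maximum flow = 17

Max flow: 17

Flow assignment:
  0 → 1: 17/17
  1 → 2: 17/17
  2 → 5: 17/20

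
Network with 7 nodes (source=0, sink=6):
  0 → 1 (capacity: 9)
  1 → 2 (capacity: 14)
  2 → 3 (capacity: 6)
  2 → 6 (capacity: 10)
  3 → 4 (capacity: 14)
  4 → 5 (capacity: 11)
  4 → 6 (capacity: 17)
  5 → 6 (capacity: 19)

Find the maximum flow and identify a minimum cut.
Max flow = 9, Min cut edges: (0,1)

Maximum flow: 9
Minimum cut: (0,1)
Partition: S = [0], T = [1, 2, 3, 4, 5, 6]

Max-flow min-cut theorem verified: both equal 9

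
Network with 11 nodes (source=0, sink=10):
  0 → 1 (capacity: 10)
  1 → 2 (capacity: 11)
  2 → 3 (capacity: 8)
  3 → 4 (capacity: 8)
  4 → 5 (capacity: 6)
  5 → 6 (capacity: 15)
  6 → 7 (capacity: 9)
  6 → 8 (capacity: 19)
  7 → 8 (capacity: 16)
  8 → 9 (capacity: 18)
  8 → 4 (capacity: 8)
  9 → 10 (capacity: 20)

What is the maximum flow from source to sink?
Maximum flow = 6

Max flow: 6

Flow assignment:
  0 → 1: 6/10
  1 → 2: 6/11
  2 → 3: 6/8
  3 → 4: 6/8
  4 → 5: 6/6
  5 → 6: 6/15
  6 → 8: 6/19
  8 → 9: 6/18
  9 → 10: 6/20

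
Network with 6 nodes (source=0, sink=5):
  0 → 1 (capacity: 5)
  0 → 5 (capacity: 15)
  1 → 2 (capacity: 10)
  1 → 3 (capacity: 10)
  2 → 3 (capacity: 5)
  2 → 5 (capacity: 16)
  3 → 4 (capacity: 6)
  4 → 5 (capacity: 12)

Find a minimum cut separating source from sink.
Min cut value = 20, edges: (0,1), (0,5)

Min cut value: 20
Partition: S = [0], T = [1, 2, 3, 4, 5]
Cut edges: (0,1), (0,5)

By max-flow min-cut theorem, max flow = min cut = 20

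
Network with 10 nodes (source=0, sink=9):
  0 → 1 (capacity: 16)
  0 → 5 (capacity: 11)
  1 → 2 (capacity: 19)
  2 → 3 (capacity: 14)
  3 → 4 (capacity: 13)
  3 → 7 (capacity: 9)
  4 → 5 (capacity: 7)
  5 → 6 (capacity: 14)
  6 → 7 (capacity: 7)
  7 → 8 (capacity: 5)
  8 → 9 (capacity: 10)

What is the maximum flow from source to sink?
Maximum flow = 5

Max flow: 5

Flow assignment:
  0 → 1: 5/16
  1 → 2: 5/19
  2 → 3: 5/14
  3 → 7: 5/9
  7 → 8: 5/5
  8 → 9: 5/10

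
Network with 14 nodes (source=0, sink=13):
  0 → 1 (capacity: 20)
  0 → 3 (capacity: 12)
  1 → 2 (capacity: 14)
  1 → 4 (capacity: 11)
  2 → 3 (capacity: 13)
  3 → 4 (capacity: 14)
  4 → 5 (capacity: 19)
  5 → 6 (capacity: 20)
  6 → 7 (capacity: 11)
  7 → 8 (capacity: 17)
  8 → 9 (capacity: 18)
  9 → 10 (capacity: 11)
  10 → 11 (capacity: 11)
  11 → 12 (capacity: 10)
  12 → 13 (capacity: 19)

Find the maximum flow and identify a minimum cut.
Max flow = 10, Min cut edges: (11,12)

Maximum flow: 10
Minimum cut: (11,12)
Partition: S = [0, 1, 2, 3, 4, 5, 6, 7, 8, 9, 10, 11], T = [12, 13]

Max-flow min-cut theorem verified: both equal 10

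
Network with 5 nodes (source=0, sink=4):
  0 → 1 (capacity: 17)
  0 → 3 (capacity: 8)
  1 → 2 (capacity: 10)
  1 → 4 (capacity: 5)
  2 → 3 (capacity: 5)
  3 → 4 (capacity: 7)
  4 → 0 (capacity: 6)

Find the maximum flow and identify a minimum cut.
Max flow = 12, Min cut edges: (1,4), (3,4)

Maximum flow: 12
Minimum cut: (1,4), (3,4)
Partition: S = [0, 1, 2, 3], T = [4]

Max-flow min-cut theorem verified: both equal 12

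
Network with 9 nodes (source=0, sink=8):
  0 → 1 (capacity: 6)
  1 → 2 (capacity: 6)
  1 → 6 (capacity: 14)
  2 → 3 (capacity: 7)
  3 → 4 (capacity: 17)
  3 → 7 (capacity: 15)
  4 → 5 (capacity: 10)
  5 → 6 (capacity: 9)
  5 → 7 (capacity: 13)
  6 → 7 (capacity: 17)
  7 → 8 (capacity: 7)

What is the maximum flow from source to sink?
Maximum flow = 6

Max flow: 6

Flow assignment:
  0 → 1: 6/6
  1 → 6: 6/14
  6 → 7: 6/17
  7 → 8: 6/7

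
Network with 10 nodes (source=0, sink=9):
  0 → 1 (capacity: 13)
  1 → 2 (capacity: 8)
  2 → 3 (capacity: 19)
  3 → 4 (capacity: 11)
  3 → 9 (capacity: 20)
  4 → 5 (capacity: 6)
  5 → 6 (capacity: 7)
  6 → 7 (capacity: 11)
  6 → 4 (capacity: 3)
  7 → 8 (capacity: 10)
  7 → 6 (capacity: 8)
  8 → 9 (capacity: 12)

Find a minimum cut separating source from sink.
Min cut value = 8, edges: (1,2)

Min cut value: 8
Partition: S = [0, 1], T = [2, 3, 4, 5, 6, 7, 8, 9]
Cut edges: (1,2)

By max-flow min-cut theorem, max flow = min cut = 8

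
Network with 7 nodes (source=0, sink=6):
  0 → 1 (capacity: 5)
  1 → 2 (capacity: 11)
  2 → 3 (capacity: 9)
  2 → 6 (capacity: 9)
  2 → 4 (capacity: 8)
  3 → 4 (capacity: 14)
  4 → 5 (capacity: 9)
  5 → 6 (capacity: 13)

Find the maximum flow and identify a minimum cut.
Max flow = 5, Min cut edges: (0,1)

Maximum flow: 5
Minimum cut: (0,1)
Partition: S = [0], T = [1, 2, 3, 4, 5, 6]

Max-flow min-cut theorem verified: both equal 5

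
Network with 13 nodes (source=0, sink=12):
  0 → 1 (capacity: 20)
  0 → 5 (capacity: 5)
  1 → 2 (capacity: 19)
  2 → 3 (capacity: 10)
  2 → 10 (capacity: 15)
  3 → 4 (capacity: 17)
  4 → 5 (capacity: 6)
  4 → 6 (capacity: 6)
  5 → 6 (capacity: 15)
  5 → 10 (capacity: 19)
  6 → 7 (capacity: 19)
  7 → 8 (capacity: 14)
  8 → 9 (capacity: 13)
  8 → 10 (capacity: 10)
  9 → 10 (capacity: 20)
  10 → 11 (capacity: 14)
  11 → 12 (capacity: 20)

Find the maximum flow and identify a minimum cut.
Max flow = 14, Min cut edges: (10,11)

Maximum flow: 14
Minimum cut: (10,11)
Partition: S = [0, 1, 2, 3, 4, 5, 6, 7, 8, 9, 10], T = [11, 12]

Max-flow min-cut theorem verified: both equal 14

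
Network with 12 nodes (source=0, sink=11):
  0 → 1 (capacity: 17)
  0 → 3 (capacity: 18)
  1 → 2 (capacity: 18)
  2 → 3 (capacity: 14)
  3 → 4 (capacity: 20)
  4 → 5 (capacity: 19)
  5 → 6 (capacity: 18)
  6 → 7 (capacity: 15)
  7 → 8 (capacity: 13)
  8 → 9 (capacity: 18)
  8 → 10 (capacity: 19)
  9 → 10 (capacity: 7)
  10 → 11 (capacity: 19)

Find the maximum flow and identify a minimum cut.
Max flow = 13, Min cut edges: (7,8)

Maximum flow: 13
Minimum cut: (7,8)
Partition: S = [0, 1, 2, 3, 4, 5, 6, 7], T = [8, 9, 10, 11]

Max-flow min-cut theorem verified: both equal 13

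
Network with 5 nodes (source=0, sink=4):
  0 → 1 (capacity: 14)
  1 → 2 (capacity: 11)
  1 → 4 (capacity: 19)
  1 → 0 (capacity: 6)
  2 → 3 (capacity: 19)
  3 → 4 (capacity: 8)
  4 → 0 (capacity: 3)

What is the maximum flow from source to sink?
Maximum flow = 14

Max flow: 14

Flow assignment:
  0 → 1: 14/14
  1 → 4: 14/19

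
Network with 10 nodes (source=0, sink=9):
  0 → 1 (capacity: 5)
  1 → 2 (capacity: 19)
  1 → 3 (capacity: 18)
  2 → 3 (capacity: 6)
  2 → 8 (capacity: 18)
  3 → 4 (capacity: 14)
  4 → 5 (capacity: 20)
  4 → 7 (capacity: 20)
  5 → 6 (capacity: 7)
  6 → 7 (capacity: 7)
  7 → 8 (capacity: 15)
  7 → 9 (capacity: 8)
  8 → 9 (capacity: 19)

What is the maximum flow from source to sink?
Maximum flow = 5

Max flow: 5

Flow assignment:
  0 → 1: 5/5
  1 → 2: 5/19
  2 → 8: 5/18
  8 → 9: 5/19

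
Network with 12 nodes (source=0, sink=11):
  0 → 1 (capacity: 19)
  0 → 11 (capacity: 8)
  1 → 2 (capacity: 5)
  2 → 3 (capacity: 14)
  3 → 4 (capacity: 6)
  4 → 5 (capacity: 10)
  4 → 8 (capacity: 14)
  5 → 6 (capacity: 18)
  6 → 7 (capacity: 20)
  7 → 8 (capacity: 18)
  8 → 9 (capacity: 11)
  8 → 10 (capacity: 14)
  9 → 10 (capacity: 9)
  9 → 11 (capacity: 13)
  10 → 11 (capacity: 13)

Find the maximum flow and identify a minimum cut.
Max flow = 13, Min cut edges: (0,11), (1,2)

Maximum flow: 13
Minimum cut: (0,11), (1,2)
Partition: S = [0, 1], T = [2, 3, 4, 5, 6, 7, 8, 9, 10, 11]

Max-flow min-cut theorem verified: both equal 13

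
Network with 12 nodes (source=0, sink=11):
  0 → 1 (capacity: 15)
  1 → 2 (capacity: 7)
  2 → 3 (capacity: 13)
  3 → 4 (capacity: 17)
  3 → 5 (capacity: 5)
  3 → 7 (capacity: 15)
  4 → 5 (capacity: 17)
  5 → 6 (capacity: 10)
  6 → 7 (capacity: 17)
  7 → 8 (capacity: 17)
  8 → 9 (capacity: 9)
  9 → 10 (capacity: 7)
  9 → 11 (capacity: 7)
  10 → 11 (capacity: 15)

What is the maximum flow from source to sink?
Maximum flow = 7

Max flow: 7

Flow assignment:
  0 → 1: 7/15
  1 → 2: 7/7
  2 → 3: 7/13
  3 → 7: 7/15
  7 → 8: 7/17
  8 → 9: 7/9
  9 → 11: 7/7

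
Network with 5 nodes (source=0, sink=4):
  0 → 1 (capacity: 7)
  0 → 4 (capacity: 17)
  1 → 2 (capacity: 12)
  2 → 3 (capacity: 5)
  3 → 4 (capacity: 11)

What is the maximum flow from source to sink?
Maximum flow = 22

Max flow: 22

Flow assignment:
  0 → 1: 5/7
  0 → 4: 17/17
  1 → 2: 5/12
  2 → 3: 5/5
  3 → 4: 5/11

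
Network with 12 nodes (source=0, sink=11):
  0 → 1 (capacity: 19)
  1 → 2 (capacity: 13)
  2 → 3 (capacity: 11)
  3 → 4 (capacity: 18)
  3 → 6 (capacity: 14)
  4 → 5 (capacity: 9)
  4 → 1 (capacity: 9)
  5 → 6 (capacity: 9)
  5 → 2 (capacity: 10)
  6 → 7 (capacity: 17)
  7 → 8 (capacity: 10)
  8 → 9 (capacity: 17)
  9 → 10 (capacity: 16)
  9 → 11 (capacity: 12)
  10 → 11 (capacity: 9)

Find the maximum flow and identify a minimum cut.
Max flow = 10, Min cut edges: (7,8)

Maximum flow: 10
Minimum cut: (7,8)
Partition: S = [0, 1, 2, 3, 4, 5, 6, 7], T = [8, 9, 10, 11]

Max-flow min-cut theorem verified: both equal 10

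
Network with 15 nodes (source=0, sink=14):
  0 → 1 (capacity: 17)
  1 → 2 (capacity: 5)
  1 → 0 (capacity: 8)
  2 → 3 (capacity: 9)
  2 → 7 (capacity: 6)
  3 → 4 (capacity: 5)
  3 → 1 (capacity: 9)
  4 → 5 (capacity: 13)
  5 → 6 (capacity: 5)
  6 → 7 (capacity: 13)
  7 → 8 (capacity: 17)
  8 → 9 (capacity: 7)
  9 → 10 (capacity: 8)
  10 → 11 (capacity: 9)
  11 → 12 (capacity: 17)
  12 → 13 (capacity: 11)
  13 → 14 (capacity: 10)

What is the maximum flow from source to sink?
Maximum flow = 5

Max flow: 5

Flow assignment:
  0 → 1: 5/17
  1 → 2: 5/5
  2 → 7: 5/6
  7 → 8: 5/17
  8 → 9: 5/7
  9 → 10: 5/8
  10 → 11: 5/9
  11 → 12: 5/17
  12 → 13: 5/11
  13 → 14: 5/10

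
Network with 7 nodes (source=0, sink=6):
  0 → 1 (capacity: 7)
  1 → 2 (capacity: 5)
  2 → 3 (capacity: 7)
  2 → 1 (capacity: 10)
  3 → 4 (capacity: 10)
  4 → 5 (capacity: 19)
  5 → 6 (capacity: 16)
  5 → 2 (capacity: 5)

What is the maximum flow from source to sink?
Maximum flow = 5

Max flow: 5

Flow assignment:
  0 → 1: 5/7
  1 → 2: 5/5
  2 → 3: 5/7
  3 → 4: 5/10
  4 → 5: 5/19
  5 → 6: 5/16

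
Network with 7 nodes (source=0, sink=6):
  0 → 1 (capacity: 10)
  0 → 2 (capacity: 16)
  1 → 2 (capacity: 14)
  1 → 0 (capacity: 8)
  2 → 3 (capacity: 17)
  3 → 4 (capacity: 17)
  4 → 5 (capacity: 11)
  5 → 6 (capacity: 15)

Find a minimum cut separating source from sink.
Min cut value = 11, edges: (4,5)

Min cut value: 11
Partition: S = [0, 1, 2, 3, 4], T = [5, 6]
Cut edges: (4,5)

By max-flow min-cut theorem, max flow = min cut = 11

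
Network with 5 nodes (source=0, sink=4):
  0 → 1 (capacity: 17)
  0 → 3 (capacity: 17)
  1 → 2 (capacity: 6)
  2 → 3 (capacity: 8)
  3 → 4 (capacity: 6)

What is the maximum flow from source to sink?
Maximum flow = 6

Max flow: 6

Flow assignment:
  0 → 1: 6/17
  1 → 2: 6/6
  2 → 3: 6/8
  3 → 4: 6/6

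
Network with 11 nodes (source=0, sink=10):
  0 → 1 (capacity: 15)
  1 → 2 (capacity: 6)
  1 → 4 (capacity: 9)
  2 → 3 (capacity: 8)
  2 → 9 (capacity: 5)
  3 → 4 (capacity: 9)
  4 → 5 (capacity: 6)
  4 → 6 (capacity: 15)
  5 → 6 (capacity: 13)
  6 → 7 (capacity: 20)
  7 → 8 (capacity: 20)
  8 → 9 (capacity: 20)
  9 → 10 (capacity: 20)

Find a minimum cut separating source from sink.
Min cut value = 15, edges: (1,2), (1,4)

Min cut value: 15
Partition: S = [0, 1], T = [2, 3, 4, 5, 6, 7, 8, 9, 10]
Cut edges: (1,2), (1,4)

By max-flow min-cut theorem, max flow = min cut = 15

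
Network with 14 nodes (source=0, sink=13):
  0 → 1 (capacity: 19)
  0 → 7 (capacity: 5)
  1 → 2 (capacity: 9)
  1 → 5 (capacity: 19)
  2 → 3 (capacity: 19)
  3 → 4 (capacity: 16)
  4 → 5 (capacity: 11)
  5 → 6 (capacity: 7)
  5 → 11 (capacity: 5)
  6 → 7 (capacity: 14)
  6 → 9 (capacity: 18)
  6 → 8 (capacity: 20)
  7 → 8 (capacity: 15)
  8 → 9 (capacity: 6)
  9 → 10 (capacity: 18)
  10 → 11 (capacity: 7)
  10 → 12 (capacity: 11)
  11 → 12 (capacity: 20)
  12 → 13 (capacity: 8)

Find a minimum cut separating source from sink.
Min cut value = 8, edges: (12,13)

Min cut value: 8
Partition: S = [0, 1, 2, 3, 4, 5, 6, 7, 8, 9, 10, 11, 12], T = [13]
Cut edges: (12,13)

By max-flow min-cut theorem, max flow = min cut = 8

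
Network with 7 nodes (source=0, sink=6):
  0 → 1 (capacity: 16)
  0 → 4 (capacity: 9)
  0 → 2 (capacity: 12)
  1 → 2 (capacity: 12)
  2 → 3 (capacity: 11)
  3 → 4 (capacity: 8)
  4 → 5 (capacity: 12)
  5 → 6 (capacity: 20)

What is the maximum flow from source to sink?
Maximum flow = 12

Max flow: 12

Flow assignment:
  0 → 1: 8/16
  0 → 4: 4/9
  1 → 2: 8/12
  2 → 3: 8/11
  3 → 4: 8/8
  4 → 5: 12/12
  5 → 6: 12/20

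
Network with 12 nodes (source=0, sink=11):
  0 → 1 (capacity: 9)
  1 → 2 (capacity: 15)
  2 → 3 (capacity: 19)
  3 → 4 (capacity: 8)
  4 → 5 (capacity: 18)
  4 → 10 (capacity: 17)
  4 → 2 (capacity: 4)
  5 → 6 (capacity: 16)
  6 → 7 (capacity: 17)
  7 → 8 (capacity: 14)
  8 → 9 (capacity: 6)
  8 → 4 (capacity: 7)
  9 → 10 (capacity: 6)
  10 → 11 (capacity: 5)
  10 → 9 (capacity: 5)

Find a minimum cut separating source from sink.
Min cut value = 5, edges: (10,11)

Min cut value: 5
Partition: S = [0, 1, 2, 3, 4, 5, 6, 7, 8, 9, 10], T = [11]
Cut edges: (10,11)

By max-flow min-cut theorem, max flow = min cut = 5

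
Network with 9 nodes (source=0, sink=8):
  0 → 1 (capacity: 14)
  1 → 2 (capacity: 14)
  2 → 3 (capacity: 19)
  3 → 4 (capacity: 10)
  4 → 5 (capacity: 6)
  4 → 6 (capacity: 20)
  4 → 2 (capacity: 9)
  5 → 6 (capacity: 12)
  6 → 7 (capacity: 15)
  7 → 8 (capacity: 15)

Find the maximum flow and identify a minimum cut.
Max flow = 10, Min cut edges: (3,4)

Maximum flow: 10
Minimum cut: (3,4)
Partition: S = [0, 1, 2, 3], T = [4, 5, 6, 7, 8]

Max-flow min-cut theorem verified: both equal 10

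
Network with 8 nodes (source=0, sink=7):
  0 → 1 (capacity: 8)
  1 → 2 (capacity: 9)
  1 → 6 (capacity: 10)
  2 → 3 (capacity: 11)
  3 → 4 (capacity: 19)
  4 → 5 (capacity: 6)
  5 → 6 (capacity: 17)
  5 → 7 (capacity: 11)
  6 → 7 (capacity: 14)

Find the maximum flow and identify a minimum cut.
Max flow = 8, Min cut edges: (0,1)

Maximum flow: 8
Minimum cut: (0,1)
Partition: S = [0], T = [1, 2, 3, 4, 5, 6, 7]

Max-flow min-cut theorem verified: both equal 8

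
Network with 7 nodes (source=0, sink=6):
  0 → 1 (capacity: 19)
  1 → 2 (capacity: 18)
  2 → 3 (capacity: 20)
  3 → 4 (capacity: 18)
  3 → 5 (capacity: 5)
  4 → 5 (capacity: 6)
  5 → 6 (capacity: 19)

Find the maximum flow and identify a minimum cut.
Max flow = 11, Min cut edges: (3,5), (4,5)

Maximum flow: 11
Minimum cut: (3,5), (4,5)
Partition: S = [0, 1, 2, 3, 4], T = [5, 6]

Max-flow min-cut theorem verified: both equal 11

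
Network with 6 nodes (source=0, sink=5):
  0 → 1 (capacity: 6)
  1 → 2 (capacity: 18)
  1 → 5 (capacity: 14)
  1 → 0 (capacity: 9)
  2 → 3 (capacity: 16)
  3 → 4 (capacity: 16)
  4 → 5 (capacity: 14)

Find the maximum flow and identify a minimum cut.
Max flow = 6, Min cut edges: (0,1)

Maximum flow: 6
Minimum cut: (0,1)
Partition: S = [0], T = [1, 2, 3, 4, 5]

Max-flow min-cut theorem verified: both equal 6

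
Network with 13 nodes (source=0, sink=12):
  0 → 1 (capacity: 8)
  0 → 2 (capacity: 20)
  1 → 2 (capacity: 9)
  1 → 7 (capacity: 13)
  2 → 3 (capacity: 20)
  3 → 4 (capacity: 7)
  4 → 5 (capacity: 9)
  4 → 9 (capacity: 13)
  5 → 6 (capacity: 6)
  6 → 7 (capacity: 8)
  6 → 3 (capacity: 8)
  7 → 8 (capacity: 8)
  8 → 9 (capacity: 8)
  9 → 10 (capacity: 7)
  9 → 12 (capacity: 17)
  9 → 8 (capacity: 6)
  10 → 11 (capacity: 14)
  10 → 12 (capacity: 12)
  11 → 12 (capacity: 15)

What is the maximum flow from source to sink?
Maximum flow = 15

Max flow: 15

Flow assignment:
  0 → 1: 8/8
  0 → 2: 7/20
  1 → 7: 8/13
  2 → 3: 7/20
  3 → 4: 7/7
  4 → 9: 7/13
  7 → 8: 8/8
  8 → 9: 8/8
  9 → 12: 15/17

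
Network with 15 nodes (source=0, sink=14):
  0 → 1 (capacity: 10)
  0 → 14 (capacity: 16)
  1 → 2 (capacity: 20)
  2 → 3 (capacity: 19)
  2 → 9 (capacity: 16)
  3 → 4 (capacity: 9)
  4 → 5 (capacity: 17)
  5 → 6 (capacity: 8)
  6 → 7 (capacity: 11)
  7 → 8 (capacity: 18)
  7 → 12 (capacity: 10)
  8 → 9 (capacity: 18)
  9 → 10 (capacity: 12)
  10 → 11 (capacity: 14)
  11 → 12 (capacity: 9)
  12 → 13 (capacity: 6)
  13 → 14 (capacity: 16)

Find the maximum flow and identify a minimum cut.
Max flow = 22, Min cut edges: (0,14), (12,13)

Maximum flow: 22
Minimum cut: (0,14), (12,13)
Partition: S = [0, 1, 2, 3, 4, 5, 6, 7, 8, 9, 10, 11, 12], T = [13, 14]

Max-flow min-cut theorem verified: both equal 22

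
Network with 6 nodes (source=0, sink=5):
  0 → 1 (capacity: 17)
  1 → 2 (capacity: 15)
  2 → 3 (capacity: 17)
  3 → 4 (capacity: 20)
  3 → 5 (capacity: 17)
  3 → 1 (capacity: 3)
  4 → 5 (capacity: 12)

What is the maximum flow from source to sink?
Maximum flow = 15

Max flow: 15

Flow assignment:
  0 → 1: 15/17
  1 → 2: 15/15
  2 → 3: 15/17
  3 → 5: 15/17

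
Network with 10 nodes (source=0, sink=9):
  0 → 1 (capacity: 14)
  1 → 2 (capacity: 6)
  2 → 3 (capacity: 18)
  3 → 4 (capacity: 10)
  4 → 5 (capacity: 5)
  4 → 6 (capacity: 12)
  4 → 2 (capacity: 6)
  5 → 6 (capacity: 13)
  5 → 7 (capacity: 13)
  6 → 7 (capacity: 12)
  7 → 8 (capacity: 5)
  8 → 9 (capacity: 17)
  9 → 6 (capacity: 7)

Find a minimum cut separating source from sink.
Min cut value = 5, edges: (7,8)

Min cut value: 5
Partition: S = [0, 1, 2, 3, 4, 5, 6, 7], T = [8, 9]
Cut edges: (7,8)

By max-flow min-cut theorem, max flow = min cut = 5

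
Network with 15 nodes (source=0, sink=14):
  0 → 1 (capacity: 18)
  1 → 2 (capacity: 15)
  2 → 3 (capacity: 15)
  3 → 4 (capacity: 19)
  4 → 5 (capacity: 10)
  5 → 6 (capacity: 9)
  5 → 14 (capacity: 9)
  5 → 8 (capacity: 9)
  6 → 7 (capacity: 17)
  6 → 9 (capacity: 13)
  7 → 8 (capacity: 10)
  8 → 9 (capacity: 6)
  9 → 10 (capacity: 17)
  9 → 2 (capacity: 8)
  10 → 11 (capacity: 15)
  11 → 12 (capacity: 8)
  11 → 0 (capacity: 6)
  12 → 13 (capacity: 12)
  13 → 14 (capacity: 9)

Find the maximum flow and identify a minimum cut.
Max flow = 10, Min cut edges: (4,5)

Maximum flow: 10
Minimum cut: (4,5)
Partition: S = [0, 1, 2, 3, 4], T = [5, 6, 7, 8, 9, 10, 11, 12, 13, 14]

Max-flow min-cut theorem verified: both equal 10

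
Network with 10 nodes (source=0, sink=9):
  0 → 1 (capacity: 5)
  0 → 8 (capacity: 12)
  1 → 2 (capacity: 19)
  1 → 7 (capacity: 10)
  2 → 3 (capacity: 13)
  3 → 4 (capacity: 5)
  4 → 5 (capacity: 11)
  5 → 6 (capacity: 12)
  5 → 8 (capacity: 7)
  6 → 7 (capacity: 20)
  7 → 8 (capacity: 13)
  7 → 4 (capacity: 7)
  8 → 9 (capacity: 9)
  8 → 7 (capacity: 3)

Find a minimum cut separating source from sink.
Min cut value = 9, edges: (8,9)

Min cut value: 9
Partition: S = [0, 1, 2, 3, 4, 5, 6, 7, 8], T = [9]
Cut edges: (8,9)

By max-flow min-cut theorem, max flow = min cut = 9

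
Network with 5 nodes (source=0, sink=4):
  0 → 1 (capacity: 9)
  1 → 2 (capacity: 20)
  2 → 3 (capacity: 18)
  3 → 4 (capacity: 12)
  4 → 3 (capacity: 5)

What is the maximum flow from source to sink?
Maximum flow = 9

Max flow: 9

Flow assignment:
  0 → 1: 9/9
  1 → 2: 9/20
  2 → 3: 9/18
  3 → 4: 9/12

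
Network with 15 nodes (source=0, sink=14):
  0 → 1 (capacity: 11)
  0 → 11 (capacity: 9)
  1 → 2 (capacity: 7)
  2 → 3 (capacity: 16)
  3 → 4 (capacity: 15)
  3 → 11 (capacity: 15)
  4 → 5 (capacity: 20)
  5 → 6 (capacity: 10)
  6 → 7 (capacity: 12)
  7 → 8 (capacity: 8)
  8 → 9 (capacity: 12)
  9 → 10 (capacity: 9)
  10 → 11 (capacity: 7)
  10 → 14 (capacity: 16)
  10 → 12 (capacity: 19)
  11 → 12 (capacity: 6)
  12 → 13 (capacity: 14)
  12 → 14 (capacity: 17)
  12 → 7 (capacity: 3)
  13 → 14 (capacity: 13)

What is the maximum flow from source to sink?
Maximum flow = 13

Max flow: 13

Flow assignment:
  0 → 1: 7/11
  0 → 11: 6/9
  1 → 2: 7/7
  2 → 3: 7/16
  3 → 4: 7/15
  4 → 5: 7/20
  5 → 6: 7/10
  6 → 7: 7/12
  7 → 8: 7/8
  8 → 9: 7/12
  9 → 10: 7/9
  10 → 14: 7/16
  11 → 12: 6/6
  12 → 14: 6/17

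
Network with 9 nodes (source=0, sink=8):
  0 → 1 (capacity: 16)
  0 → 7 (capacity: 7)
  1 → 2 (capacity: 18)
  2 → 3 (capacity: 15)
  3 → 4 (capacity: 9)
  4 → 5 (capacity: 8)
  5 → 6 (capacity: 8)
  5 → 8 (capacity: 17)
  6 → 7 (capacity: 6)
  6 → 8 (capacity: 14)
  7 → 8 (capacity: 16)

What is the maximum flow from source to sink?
Maximum flow = 15

Max flow: 15

Flow assignment:
  0 → 1: 8/16
  0 → 7: 7/7
  1 → 2: 8/18
  2 → 3: 8/15
  3 → 4: 8/9
  4 → 5: 8/8
  5 → 8: 8/17
  7 → 8: 7/16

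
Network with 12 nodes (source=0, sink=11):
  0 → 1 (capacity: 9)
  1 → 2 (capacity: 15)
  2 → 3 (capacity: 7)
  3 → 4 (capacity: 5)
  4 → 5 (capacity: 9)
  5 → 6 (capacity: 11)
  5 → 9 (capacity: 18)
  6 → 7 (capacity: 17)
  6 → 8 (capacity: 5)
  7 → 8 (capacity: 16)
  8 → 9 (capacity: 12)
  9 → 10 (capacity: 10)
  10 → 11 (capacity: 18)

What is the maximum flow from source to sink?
Maximum flow = 5

Max flow: 5

Flow assignment:
  0 → 1: 5/9
  1 → 2: 5/15
  2 → 3: 5/7
  3 → 4: 5/5
  4 → 5: 5/9
  5 → 9: 5/18
  9 → 10: 5/10
  10 → 11: 5/18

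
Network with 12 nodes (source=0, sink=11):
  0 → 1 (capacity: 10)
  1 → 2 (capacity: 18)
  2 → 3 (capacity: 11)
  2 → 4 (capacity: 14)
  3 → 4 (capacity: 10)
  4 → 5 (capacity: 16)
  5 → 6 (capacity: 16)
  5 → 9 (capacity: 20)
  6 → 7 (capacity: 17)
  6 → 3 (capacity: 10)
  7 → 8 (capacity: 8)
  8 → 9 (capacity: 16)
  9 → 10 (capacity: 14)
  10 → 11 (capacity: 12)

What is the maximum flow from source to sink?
Maximum flow = 10

Max flow: 10

Flow assignment:
  0 → 1: 10/10
  1 → 2: 10/18
  2 → 4: 10/14
  4 → 5: 10/16
  5 → 9: 10/20
  9 → 10: 10/14
  10 → 11: 10/12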